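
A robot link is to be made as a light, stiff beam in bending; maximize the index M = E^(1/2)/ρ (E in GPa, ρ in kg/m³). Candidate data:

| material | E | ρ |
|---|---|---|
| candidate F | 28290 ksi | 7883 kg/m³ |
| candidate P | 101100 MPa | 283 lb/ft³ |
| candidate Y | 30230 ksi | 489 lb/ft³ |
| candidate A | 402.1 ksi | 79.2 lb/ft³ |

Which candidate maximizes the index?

candidate P

Normalizing units and computing the index:
  candidate F: E = 195.1 GPa, ρ = 7883 kg/m³
  candidate P: E = 101.1 GPa, ρ = 4533 kg/m³
  candidate Y: E = 208.4 GPa, ρ = 7833 kg/m³
  candidate A: E = 2.772 GPa, ρ = 1269 kg/m³
  candidate P: M = 2.22×10⁻³
  candidate Y: M = 1.84×10⁻³
  candidate F: M = 1.77×10⁻³
  candidate A: M = 1.31×10⁻³
The maximum is for candidate P.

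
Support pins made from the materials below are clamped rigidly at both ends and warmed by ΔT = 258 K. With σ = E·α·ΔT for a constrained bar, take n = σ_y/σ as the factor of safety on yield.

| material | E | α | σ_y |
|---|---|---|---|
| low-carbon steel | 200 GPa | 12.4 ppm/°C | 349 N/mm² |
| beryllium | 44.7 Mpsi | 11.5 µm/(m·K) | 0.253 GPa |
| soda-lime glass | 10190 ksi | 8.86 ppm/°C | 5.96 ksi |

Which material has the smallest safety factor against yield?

Converting E to GPa, α to ×10⁻⁶/K, σ_y to MPa, then σ and n for each:
  low-carbon steel: E = 200.0, α = 12.4, σ_y = 349.0 → σ = 640 MPa, n = 0.545
  beryllium: E = 308.2, α = 11.5, σ_y = 253.0 → σ = 914 MPa, n = 0.277
  soda-lime glass: E = 70.26, α = 8.86, σ_y = 41.09 → σ = 161 MPa, n = 0.256
Soda-lime glass has the lowest safety factor, n = 0.256.

soda-lime glass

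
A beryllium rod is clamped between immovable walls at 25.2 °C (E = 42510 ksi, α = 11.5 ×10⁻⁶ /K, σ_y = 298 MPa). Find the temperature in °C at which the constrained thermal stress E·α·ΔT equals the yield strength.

E = 42510 ksi = 293.1 GPa.
E·α·ΔT = 298.0 MPa ⇒ ΔT = 298.0 / (293.1×10³ × 11.5×10⁻⁶) = 88.41 K.
T = 25.2 + 88.41 = 113.6 °C.

114 °C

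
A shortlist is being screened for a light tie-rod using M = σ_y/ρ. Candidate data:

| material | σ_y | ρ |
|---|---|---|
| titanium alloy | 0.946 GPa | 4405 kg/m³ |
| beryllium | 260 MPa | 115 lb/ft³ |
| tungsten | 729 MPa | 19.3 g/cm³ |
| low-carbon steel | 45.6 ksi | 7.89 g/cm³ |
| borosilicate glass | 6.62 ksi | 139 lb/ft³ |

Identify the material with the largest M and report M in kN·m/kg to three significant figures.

In SI units:
  titanium alloy: σ_y = 946.0 MPa, ρ = 4405 kg/m³
  beryllium: σ_y = 260.0 MPa, ρ = 1842 kg/m³
  tungsten: σ_y = 729.0 MPa, ρ = 19300 kg/m³
  low-carbon steel: σ_y = 314.4 MPa, ρ = 7890 kg/m³
  borosilicate glass: σ_y = 45.64 MPa, ρ = 2227 kg/m³
  titanium alloy: M = 215 kN·m/kg
  beryllium: M = 141 kN·m/kg
  low-carbon steel: M = 39.8 kN·m/kg
  tungsten: M = 37.8 kN·m/kg
  borosilicate glass: M = 20.5 kN·m/kg
Highest index: titanium alloy.

titanium alloy, M = 215 kN·m/kg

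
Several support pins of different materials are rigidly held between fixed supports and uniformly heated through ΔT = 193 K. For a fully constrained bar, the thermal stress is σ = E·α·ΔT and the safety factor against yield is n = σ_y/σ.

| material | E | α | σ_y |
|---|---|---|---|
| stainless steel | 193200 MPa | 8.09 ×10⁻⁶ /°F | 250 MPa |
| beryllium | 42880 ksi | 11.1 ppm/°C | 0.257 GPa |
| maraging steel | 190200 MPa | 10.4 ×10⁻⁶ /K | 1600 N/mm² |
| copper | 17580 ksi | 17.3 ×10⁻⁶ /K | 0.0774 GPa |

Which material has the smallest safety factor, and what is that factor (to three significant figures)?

copper, n = 0.191

In consistent units (E in GPa, α in ×10⁻⁶/K, σ_y in MPa):
  stainless steel: E = 193.2, α = 14.6, σ_y = 250.0 → σ = 543 MPa, n = 0.460
  beryllium: E = 295.6, α = 11.1, σ_y = 257.0 → σ = 633 MPa, n = 0.406
  maraging steel: E = 190.2, α = 10.4, σ_y = 1600 → σ = 382 MPa, n = 4.19
  copper: E = 121.2, α = 17.3, σ_y = 77.40 → σ = 405 MPa, n = 0.191
Copper has the lowest safety factor, n = 0.191.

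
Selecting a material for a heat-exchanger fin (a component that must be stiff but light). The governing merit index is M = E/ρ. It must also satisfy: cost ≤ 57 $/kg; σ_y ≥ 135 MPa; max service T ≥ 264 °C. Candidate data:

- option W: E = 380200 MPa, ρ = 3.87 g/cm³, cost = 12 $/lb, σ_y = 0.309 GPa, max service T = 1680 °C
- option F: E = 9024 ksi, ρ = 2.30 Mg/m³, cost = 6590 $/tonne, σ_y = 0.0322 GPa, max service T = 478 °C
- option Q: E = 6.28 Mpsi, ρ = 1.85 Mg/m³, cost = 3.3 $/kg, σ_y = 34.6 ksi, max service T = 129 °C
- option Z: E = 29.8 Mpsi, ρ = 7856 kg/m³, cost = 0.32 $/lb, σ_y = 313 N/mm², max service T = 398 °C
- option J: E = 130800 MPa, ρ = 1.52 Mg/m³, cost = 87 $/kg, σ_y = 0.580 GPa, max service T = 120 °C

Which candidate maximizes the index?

Screen on constraints: cost ≤ 57 $/kg; σ_y ≥ 135 MPa; max service T ≥ 264 °C. Survivors: option W, option Z.
After converting to SI:
  option W: E = 380.2 GPa, ρ = 3870 kg/m³
  option Z: E = 205.5 GPa, ρ = 7856 kg/m³
  option W: M = 98.2 MN·m/kg
  option Z: M = 26.2 MN·m/kg
The maximum is for option W.

option W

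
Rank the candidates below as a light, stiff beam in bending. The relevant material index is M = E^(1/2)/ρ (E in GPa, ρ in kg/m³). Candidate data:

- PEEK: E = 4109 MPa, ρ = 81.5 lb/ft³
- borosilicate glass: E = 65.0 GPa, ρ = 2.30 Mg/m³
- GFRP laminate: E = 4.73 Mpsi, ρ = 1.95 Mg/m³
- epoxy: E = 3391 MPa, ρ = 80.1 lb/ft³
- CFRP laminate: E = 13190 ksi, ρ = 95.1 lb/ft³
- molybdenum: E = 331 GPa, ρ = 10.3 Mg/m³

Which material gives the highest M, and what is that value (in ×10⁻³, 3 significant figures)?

CFRP laminate, M = 6.26×10⁻³

Normalizing units and computing the index:
  PEEK: E = 4.109 GPa, ρ = 1306 kg/m³
  borosilicate glass: E = 65.00 GPa, ρ = 2300 kg/m³
  GFRP laminate: E = 32.61 GPa, ρ = 1950 kg/m³
  epoxy: E = 3.391 GPa, ρ = 1283 kg/m³
  CFRP laminate: E = 90.94 GPa, ρ = 1523 kg/m³
  molybdenum: E = 331.0 GPa, ρ = 10300 kg/m³
  CFRP laminate: M = 6.26×10⁻³
  borosilicate glass: M = 3.51×10⁻³
  GFRP laminate: M = 2.93×10⁻³
  molybdenum: M = 1.77×10⁻³
  PEEK: M = 1.55×10⁻³
  epoxy: M = 1.44×10⁻³
The maximum is for CFRP laminate.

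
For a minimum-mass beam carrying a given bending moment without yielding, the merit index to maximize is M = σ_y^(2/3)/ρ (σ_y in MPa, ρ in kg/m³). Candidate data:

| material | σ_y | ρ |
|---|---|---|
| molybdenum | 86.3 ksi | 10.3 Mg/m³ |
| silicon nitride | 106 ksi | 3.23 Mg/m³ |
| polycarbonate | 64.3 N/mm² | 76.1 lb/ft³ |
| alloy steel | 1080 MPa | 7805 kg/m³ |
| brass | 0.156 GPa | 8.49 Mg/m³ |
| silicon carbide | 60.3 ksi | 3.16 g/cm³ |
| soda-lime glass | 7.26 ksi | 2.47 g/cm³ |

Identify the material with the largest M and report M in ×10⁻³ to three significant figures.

silicon nitride, M = 25.1×10⁻³

Normalizing units and computing the index:
  molybdenum: σ_y = 595.0 MPa, ρ = 10300 kg/m³
  silicon nitride: σ_y = 730.8 MPa, ρ = 3230 kg/m³
  polycarbonate: σ_y = 64.30 MPa, ρ = 1219 kg/m³
  alloy steel: σ_y = 1080 MPa, ρ = 7805 kg/m³
  brass: σ_y = 156.0 MPa, ρ = 8490 kg/m³
  silicon carbide: σ_y = 415.8 MPa, ρ = 3160 kg/m³
  soda-lime glass: σ_y = 50.06 MPa, ρ = 2470 kg/m³
  silicon nitride: M = 25.1×10⁻³
  silicon carbide: M = 17.6×10⁻³
  alloy steel: M = 13.5×10⁻³
  polycarbonate: M = 13.2×10⁻³
  molybdenum: M = 6.87×10⁻³
  soda-lime glass: M = 5.50×10⁻³
  brass: M = 3.41×10⁻³
Silicon nitride ranks first.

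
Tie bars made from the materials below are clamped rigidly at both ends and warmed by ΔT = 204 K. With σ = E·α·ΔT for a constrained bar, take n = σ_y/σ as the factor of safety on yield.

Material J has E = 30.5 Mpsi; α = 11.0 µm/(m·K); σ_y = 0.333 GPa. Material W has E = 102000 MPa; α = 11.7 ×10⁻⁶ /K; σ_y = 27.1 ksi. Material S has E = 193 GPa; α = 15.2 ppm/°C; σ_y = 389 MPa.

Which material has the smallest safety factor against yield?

Per material, after unit conversion:
  material J: E = 210.3, α = 11.0, σ_y = 333.0 → σ = 472 MPa, n = 0.706
  material W: E = 102.0, α = 11.7, σ_y = 186.8 → σ = 243 MPa, n = 0.767
  material S: E = 193.0, α = 15.2, σ_y = 389.0 → σ = 598 MPa, n = 0.650
Smallest n: material S with n = 0.650.

material S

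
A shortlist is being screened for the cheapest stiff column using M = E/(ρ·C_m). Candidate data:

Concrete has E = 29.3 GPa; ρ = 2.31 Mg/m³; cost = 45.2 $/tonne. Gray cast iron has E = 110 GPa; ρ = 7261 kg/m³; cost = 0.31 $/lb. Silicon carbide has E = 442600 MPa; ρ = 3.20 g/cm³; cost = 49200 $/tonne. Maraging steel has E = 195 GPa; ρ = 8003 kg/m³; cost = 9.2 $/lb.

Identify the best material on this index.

After converting to SI:
  concrete: E = 29.30 GPa, ρ = 2310 kg/m³, cost = 0.04520 $/kg
  gray cast iron: E = 110.0 GPa, ρ = 7261 kg/m³, cost = 0.6834 $/kg
  silicon carbide: E = 442.6 GPa, ρ = 3200 kg/m³, cost = 49.20 $/kg
  maraging steel: E = 195.0 GPa, ρ = 8003 kg/m³, cost = 20.28 $/kg
  concrete: M = 281 MN·m per $
  gray cast iron: M = 22.2 MN·m per $
  silicon carbide: M = 2.81 MN·m per $
  maraging steel: M = 1.20 MN·m per $
Concrete ranks first.

concrete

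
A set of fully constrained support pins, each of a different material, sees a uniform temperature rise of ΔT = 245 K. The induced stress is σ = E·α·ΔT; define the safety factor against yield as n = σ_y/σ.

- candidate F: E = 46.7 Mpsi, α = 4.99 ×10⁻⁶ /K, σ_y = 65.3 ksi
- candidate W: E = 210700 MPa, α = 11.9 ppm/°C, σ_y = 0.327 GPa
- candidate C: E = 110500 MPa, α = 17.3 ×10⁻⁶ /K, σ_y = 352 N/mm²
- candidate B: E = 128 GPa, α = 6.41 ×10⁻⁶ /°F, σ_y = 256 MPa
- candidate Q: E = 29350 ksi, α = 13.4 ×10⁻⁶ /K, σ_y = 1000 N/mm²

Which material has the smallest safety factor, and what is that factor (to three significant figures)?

In consistent units (E in GPa, α in ×10⁻⁶/K, σ_y in MPa):
  candidate F: E = 322.0, α = 4.99, σ_y = 450.2 → σ = 394 MPa, n = 1.14
  candidate W: E = 210.7, α = 11.9, σ_y = 327.0 → σ = 614 MPa, n = 0.532
  candidate C: E = 110.5, α = 17.3, σ_y = 352.0 → σ = 468 MPa, n = 0.752
  candidate B: E = 128.0, α = 11.5, σ_y = 256.0 → σ = 362 MPa, n = 0.708
  candidate Q: E = 202.4, α = 13.4, σ_y = 1000 → σ = 664 MPa, n = 1.51
The minimum is candidate W at n = 0.532.

candidate W, n = 0.532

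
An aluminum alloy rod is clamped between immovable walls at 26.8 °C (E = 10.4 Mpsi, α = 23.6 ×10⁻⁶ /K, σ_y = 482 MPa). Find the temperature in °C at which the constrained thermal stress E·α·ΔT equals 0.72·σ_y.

232 °C

E = 10.4 Mpsi = 71.71 GPa.
E·α·ΔT = 347.0 MPa ⇒ ΔT = 347.0 / (71.71×10³ × 23.6×10⁻⁶) = 205.1 K.
T = 26.8 + 205.1 = 231.9 °C.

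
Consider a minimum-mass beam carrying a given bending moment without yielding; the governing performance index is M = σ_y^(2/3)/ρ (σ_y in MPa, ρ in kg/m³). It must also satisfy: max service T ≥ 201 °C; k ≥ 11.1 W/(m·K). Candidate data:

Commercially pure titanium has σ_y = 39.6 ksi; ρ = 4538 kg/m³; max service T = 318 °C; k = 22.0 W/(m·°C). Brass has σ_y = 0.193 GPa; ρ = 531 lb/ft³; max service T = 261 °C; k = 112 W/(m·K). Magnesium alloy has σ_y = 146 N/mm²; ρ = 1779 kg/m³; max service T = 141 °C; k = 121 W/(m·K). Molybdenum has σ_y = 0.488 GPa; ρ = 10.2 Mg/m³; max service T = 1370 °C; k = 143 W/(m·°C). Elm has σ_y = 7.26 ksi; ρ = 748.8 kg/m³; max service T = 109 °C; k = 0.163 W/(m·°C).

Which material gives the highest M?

commercially pure titanium

Screen on constraints: max service T ≥ 201 °C; k ≥ 11.1 W/(m·K). Survivors: commercially pure titanium, brass, molybdenum.
After converting to SI:
  commercially pure titanium: σ_y = 273.0 MPa, ρ = 4538 kg/m³
  brass: σ_y = 193.0 MPa, ρ = 8506 kg/m³
  molybdenum: σ_y = 488.0 MPa, ρ = 10200 kg/m³
  commercially pure titanium: M = 9.27×10⁻³
  molybdenum: M = 6.08×10⁻³
  brass: M = 3.93×10⁻³
Highest index: commercially pure titanium.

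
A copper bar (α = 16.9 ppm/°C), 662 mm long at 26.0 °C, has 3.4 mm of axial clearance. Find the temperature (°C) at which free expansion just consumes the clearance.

330 °C

α·L₀·ΔT = 3.4 mm ⇒ ΔT = 3.4 / (16.9×10⁻⁶ × 662.0) = 303.9 K.
T = 26.0 + 303.9 = 329.9 °C.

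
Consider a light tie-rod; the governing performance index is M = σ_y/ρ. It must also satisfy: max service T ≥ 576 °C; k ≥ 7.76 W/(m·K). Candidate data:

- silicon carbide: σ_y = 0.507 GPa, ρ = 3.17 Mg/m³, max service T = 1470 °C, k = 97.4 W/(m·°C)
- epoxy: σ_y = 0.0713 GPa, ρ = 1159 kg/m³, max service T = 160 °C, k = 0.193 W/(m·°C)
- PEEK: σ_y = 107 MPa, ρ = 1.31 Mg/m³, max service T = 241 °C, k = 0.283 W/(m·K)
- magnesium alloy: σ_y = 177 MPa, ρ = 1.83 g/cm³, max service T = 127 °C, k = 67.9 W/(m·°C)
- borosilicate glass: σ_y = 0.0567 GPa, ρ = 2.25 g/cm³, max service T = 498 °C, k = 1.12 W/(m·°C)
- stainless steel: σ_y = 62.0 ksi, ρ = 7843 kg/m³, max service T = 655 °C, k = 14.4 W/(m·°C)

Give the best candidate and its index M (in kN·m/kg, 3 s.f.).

silicon carbide, M = 160 kN·m/kg

Screen on constraints: max service T ≥ 576 °C; k ≥ 7.76 W/(m·K). Survivors: silicon carbide, stainless steel.
After converting to SI:
  silicon carbide: σ_y = 507.0 MPa, ρ = 3170 kg/m³
  stainless steel: σ_y = 427.5 MPa, ρ = 7843 kg/m³
  silicon carbide: M = 160 kN·m/kg
  stainless steel: M = 54.5 kN·m/kg
Highest index: silicon carbide.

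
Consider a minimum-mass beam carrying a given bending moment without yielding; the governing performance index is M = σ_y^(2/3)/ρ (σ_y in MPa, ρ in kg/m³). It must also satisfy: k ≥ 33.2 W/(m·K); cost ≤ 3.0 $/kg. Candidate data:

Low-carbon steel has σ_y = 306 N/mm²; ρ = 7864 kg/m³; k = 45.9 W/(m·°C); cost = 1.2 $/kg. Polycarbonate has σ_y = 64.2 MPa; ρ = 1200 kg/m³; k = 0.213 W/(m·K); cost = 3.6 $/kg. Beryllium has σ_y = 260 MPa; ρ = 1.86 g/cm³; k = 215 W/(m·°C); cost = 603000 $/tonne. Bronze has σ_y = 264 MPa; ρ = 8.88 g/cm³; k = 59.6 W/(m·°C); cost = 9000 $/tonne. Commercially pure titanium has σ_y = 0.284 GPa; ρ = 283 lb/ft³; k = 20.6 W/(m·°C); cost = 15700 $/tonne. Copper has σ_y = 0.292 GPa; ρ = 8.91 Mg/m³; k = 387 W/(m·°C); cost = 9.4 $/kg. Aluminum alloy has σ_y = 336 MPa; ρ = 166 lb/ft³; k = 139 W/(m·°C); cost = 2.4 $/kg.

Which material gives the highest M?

Screen on constraints: k ≥ 33.2 W/(m·K); cost ≤ 3.0 $/kg. Survivors: low-carbon steel, aluminum alloy.
In SI units:
  low-carbon steel: σ_y = 306.0 MPa, ρ = 7864 kg/m³
  aluminum alloy: σ_y = 336.0 MPa, ρ = 2659 kg/m³
  aluminum alloy: M = 18.2×10⁻³
  low-carbon steel: M = 5.77×10⁻³
Highest index: aluminum alloy.

aluminum alloy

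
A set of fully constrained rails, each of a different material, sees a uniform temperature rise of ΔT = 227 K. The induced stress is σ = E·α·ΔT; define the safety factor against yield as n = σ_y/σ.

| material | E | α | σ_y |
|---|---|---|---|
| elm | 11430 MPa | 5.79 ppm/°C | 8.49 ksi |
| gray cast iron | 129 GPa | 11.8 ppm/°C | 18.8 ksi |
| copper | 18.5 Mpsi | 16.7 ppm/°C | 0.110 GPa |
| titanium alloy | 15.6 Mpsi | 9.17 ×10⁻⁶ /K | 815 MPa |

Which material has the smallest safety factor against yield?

Per material, after unit conversion:
  elm: E = 11.43, α = 5.79, σ_y = 58.54 → σ = 15.0 MPa, n = 3.90
  gray cast iron: E = 129.0, α = 11.8, σ_y = 129.6 → σ = 346 MPa, n = 0.375
  copper: E = 127.6, α = 16.7, σ_y = 110.0 → σ = 484 MPa, n = 0.227
  titanium alloy: E = 107.6, α = 9.17, σ_y = 815.0 → σ = 224 MPa, n = 3.64
Copper has the lowest safety factor, n = 0.227.

copper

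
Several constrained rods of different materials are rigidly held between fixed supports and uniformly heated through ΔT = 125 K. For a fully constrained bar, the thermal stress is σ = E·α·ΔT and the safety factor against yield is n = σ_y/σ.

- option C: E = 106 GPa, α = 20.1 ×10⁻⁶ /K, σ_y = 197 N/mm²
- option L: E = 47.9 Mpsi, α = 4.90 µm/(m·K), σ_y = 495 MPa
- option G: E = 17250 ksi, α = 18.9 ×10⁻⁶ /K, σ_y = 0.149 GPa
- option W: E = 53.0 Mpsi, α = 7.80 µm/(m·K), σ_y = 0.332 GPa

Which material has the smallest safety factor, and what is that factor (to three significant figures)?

Converting E to GPa, α to ×10⁻⁶/K, σ_y to MPa, then σ and n for each:
  option C: E = 106.0, α = 20.1, σ_y = 197.0 → σ = 266 MPa, n = 0.740
  option L: E = 330.3, α = 4.90, σ_y = 495.0 → σ = 202 MPa, n = 2.45
  option G: E = 118.9, α = 18.9, σ_y = 149.0 → σ = 281 MPa, n = 0.530
  option W: E = 365.4, α = 7.80, σ_y = 332.0 → σ = 356 MPa, n = 0.932
Option G has the lowest safety factor, n = 0.530.

option G, n = 0.530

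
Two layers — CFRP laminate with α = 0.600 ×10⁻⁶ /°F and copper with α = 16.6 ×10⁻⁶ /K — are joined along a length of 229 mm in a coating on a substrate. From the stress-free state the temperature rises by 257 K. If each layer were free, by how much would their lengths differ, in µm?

CFRP laminate: α = 0.600×10⁻⁶/°F × 9/5 = 1.08×10⁻⁶/K.
Δα = |1.08 − 16.6|×10⁻⁶/K = 15.5×10⁻⁶/K.
ΔL_mismatch = Δα·L·ΔT = 15.5×10⁻⁶ × 229.0 mm × 257.0 K = 913 µm.

913 µm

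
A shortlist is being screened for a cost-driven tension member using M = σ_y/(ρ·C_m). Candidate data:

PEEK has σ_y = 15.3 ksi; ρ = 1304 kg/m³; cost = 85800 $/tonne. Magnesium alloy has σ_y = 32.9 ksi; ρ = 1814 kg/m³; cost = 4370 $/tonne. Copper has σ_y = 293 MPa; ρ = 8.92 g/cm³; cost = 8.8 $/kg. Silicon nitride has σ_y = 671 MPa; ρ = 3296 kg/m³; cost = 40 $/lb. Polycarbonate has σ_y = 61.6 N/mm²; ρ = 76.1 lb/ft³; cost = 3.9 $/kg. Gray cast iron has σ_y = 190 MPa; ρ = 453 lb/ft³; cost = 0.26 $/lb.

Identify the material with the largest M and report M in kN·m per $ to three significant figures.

gray cast iron, M = 45.7 kN·m per $

Putting every candidate on a common basis:
  PEEK: σ_y = 105.5 MPa, ρ = 1304 kg/m³, cost = 85.80 $/kg
  magnesium alloy: σ_y = 226.8 MPa, ρ = 1814 kg/m³, cost = 4.370 $/kg
  copper: σ_y = 293.0 MPa, ρ = 8920 kg/m³, cost = 8.800 $/kg
  silicon nitride: σ_y = 671.0 MPa, ρ = 3296 kg/m³, cost = 88.18 $/kg
  polycarbonate: σ_y = 61.60 MPa, ρ = 1219 kg/m³, cost = 3.900 $/kg
  gray cast iron: σ_y = 190.0 MPa, ρ = 7256 kg/m³, cost = 0.5732 $/kg
  gray cast iron: M = 45.7 kN·m per $
  magnesium alloy: M = 28.6 kN·m per $
  polycarbonate: M = 13.0 kN·m per $
  copper: M = 3.73 kN·m per $
  silicon nitride: M = 2.31 kN·m per $
  PEEK: M = 0.943 kN·m per $
Gray cast iron ranks first.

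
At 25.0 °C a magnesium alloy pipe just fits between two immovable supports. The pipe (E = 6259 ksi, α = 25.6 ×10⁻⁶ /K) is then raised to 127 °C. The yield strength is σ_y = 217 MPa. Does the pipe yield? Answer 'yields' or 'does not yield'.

E = 6259 ksi = 43.15 GPa.
ΔT = 102.0 K. Constrained thermal stress σ = E·α·ΔT = 43.15×10³ MPa × 25.6×10⁻⁶ × 102.0 = 113 MPa (compressive).
Compare to σ_y = 217 MPa: σ < σ_y, so it does not yield.

does not yield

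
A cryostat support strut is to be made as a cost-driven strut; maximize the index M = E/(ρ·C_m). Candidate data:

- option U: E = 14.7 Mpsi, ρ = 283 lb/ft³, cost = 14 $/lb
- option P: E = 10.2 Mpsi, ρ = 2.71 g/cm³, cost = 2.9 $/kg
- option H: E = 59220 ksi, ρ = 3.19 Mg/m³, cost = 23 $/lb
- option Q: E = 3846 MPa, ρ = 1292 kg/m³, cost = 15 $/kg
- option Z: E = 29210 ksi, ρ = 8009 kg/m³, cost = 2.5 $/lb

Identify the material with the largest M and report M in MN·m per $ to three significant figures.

Convert each candidate to consistent units, then evaluate M:
  option U: E = 101.4 GPa, ρ = 4533 kg/m³, cost = 30.86 $/kg
  option P: E = 70.33 GPa, ρ = 2710 kg/m³, cost = 2.900 $/kg
  option H: E = 408.3 GPa, ρ = 3190 kg/m³, cost = 50.71 $/kg
  option Q: E = 3.846 GPa, ρ = 1292 kg/m³, cost = 15.00 $/kg
  option Z: E = 201.4 GPa, ρ = 8009 kg/m³, cost = 5.511 $/kg
  option P: M = 8.95 MN·m per $
  option Z: M = 4.56 MN·m per $
  option H: M = 2.52 MN·m per $
  option U: M = 0.724 MN·m per $
  option Q: M = 0.198 MN·m per $
Option P has the largest M.

option P, M = 8.95 MN·m per $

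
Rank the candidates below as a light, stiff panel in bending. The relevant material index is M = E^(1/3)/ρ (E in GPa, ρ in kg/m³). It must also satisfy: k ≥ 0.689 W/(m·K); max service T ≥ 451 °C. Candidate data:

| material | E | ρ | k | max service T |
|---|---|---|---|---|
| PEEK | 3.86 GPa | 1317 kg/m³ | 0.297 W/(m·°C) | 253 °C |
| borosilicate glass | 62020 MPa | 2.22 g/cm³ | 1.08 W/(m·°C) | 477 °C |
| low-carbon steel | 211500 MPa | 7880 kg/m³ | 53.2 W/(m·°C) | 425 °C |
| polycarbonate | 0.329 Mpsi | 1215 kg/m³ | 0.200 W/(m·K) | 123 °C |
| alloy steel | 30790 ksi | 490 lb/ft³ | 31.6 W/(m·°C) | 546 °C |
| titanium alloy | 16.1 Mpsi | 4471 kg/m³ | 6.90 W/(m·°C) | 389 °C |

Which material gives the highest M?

Screen on constraints: k ≥ 0.689 W/(m·K); max service T ≥ 451 °C. Survivors: borosilicate glass, alloy steel.
In SI units:
  borosilicate glass: E = 62.02 GPa, ρ = 2220 kg/m³
  alloy steel: E = 212.3 GPa, ρ = 7849 kg/m³
  borosilicate glass: M = 1.78×10⁻³
  alloy steel: M = 0.760×10⁻³
Borosilicate glass has the largest M.

borosilicate glass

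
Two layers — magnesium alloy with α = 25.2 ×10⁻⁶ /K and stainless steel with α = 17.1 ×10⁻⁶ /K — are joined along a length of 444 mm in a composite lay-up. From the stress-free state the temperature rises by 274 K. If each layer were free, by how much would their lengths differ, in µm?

Δα = |25.2 − 17.1|×10⁻⁶/K = 8.10×10⁻⁶/K.
ΔL_mismatch = Δα·L·ΔT = 8.10×10⁻⁶ × 444.0 mm × 274.0 K = 985 µm.

985 µm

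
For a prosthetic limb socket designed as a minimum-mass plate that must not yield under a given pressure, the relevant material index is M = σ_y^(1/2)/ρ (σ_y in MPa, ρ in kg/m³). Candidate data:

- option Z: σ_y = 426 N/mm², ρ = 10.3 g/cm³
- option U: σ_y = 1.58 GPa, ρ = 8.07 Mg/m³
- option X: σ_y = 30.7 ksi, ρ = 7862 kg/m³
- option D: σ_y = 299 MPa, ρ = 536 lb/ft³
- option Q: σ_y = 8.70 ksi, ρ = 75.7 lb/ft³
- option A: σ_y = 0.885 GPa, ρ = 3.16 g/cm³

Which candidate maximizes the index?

option A

Normalizing units and computing the index:
  option Z: σ_y = 426.0 MPa, ρ = 10300 kg/m³
  option U: σ_y = 1580 MPa, ρ = 8070 kg/m³
  option X: σ_y = 211.7 MPa, ρ = 7862 kg/m³
  option D: σ_y = 299.0 MPa, ρ = 8586 kg/m³
  option Q: σ_y = 59.98 MPa, ρ = 1213 kg/m³
  option A: σ_y = 885.0 MPa, ρ = 3160 kg/m³
  option A: M = 9.41×10⁻³
  option Q: M = 6.39×10⁻³
  option U: M = 4.93×10⁻³
  option D: M = 2.01×10⁻³
  option Z: M = 2.00×10⁻³
  option X: M = 1.85×10⁻³
Option A has the largest M.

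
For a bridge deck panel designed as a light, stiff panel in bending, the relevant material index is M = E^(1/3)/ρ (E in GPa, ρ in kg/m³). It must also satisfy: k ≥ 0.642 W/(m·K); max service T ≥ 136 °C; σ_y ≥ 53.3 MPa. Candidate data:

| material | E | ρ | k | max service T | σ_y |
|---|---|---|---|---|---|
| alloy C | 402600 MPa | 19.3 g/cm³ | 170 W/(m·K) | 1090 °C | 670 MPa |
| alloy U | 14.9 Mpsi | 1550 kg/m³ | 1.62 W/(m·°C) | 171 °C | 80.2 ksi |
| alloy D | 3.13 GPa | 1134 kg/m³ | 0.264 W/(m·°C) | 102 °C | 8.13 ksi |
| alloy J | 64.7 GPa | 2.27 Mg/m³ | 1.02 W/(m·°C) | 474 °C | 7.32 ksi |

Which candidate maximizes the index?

Screen on constraints: k ≥ 0.642 W/(m·K); max service T ≥ 136 °C; σ_y ≥ 53.3 MPa. Survivors: alloy C, alloy U.
After converting to SI:
  alloy C: E = 402.6 GPa, ρ = 19300 kg/m³
  alloy U: E = 102.7 GPa, ρ = 1550 kg/m³
  alloy U: M = 3.02×10⁻³
  alloy C: M = 0.383×10⁻³
The maximum is for alloy U.

alloy U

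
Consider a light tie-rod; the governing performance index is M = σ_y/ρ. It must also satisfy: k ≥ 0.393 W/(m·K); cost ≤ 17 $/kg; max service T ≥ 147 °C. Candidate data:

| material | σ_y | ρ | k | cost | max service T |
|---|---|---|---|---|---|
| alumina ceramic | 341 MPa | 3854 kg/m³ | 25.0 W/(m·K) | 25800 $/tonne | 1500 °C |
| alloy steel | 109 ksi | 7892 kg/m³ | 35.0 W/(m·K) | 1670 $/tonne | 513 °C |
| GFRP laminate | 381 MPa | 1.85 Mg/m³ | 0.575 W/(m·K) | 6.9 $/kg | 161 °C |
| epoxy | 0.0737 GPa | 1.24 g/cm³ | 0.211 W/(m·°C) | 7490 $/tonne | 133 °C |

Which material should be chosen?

Screen on constraints: k ≥ 0.393 W/(m·K); cost ≤ 17 $/kg; max service T ≥ 147 °C. Survivors: alloy steel, GFRP laminate.
Putting every candidate on a common basis:
  alloy steel: σ_y = 751.5 MPa, ρ = 7892 kg/m³
  GFRP laminate: σ_y = 381.0 MPa, ρ = 1850 kg/m³
  GFRP laminate: M = 206 kN·m/kg
  alloy steel: M = 95.2 kN·m/kg
GFRP laminate has the largest M.

GFRP laminate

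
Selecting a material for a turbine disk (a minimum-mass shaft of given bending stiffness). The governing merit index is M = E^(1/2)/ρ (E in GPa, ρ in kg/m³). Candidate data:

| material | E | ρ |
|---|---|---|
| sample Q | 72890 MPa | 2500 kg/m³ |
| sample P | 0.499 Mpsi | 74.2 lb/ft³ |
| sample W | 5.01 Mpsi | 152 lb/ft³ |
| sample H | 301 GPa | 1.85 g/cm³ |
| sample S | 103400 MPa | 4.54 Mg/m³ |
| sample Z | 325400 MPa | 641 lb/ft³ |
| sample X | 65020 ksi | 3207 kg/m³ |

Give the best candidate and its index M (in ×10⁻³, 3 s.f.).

sample H, M = 9.38×10⁻³

Normalizing units and computing the index:
  sample Q: E = 72.89 GPa, ρ = 2500 kg/m³
  sample P: E = 3.440 GPa, ρ = 1189 kg/m³
  sample W: E = 34.54 GPa, ρ = 2435 kg/m³
  sample H: E = 301.0 GPa, ρ = 1850 kg/m³
  sample S: E = 103.4 GPa, ρ = 4540 kg/m³
  sample Z: E = 325.4 GPa, ρ = 10270 kg/m³
  sample X: E = 448.3 GPa, ρ = 3207 kg/m³
  sample H: M = 9.38×10⁻³
  sample X: M = 6.60×10⁻³
  sample Q: M = 3.42×10⁻³
  sample W: M = 2.41×10⁻³
  sample S: M = 2.24×10⁻³
  sample Z: M = 1.76×10⁻³
  sample P: M = 1.56×10⁻³
Highest index: sample H.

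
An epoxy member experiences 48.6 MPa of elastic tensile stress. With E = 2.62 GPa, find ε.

ε = σ/E = 48.6 / 2620 = 0.0185.

0.0185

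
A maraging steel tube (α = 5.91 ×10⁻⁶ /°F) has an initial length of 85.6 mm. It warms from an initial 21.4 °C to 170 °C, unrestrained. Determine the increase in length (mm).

Convert α: 5.91×10⁻⁶/°F × (9/5) = 10.6×10⁻⁶/K.
ΔT = 170 − 21.4 = 148.6 K.
ΔL = α·L₀·ΔT = 10.6×10⁻⁶ × 85.6 mm × 148.6 K = 0.135 mm.

0.135 mm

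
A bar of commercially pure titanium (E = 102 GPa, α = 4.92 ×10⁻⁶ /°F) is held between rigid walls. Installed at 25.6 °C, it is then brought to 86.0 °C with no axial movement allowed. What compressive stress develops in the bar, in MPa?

54.6 MPa

α = 4.92×10⁻⁶/°F × 9/5 = 8.86×10⁻⁶/K.
ΔT = 60.40 K. Constrained thermal stress σ = E·α·ΔT = 102.0×10³ MPa × 8.86×10⁻⁶ × 60.40 = 54.6 MPa (compressive).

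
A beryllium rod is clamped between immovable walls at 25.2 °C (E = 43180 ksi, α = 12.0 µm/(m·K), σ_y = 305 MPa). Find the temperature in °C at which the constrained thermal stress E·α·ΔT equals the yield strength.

111 °C

E = 43180 ksi = 297.7 GPa.
E·α·ΔT = 305.0 MPa ⇒ ΔT = 305.0 / (297.7×10³ × 12.0×10⁻⁶) = 85.37 K.
T = 25.2 + 85.37 = 110.6 °C.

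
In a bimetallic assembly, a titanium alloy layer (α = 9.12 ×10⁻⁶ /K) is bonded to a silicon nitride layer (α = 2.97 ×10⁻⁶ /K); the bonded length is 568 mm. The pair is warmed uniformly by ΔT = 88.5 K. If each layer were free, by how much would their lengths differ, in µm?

309 µm

Δα = |9.12 − 2.97|×10⁻⁶/K = 6.15×10⁻⁶/K.
ΔL_mismatch = Δα·L·ΔT = 6.15×10⁻⁶ × 568.0 mm × 88.5 K = 309 µm.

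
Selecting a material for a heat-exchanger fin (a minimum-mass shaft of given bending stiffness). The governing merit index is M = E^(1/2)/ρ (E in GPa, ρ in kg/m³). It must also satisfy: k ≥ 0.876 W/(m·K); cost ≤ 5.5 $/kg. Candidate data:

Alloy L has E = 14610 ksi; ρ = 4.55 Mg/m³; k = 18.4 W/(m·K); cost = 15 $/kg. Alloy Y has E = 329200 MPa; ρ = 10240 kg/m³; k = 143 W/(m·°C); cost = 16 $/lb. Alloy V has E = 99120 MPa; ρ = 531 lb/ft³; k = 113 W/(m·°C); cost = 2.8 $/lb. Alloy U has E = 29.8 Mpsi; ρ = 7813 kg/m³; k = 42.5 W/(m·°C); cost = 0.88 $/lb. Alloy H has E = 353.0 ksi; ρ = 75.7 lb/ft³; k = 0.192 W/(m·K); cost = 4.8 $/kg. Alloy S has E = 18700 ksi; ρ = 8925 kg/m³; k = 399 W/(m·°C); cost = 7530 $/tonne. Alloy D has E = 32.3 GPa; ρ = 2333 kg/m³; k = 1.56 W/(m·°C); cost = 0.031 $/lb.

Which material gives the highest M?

Screen on constraints: k ≥ 0.876 W/(m·K); cost ≤ 5.5 $/kg. Survivors: alloy U, alloy D.
Normalizing units and computing the index:
  alloy U: E = 205.5 GPa, ρ = 7813 kg/m³
  alloy D: E = 32.30 GPa, ρ = 2333 kg/m³
  alloy D: M = 2.44×10⁻³
  alloy U: M = 1.83×10⁻³
Alloy D has the largest M.

alloy D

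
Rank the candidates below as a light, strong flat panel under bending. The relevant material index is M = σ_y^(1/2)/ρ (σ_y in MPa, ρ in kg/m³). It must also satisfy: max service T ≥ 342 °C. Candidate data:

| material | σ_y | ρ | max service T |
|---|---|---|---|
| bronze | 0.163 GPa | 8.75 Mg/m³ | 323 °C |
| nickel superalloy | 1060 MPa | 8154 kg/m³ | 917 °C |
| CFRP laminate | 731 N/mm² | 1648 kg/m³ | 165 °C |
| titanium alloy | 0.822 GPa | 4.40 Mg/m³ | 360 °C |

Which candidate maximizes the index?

Screen on constraints: max service T ≥ 342 °C. Survivors: nickel superalloy, titanium alloy.
After converting to SI:
  nickel superalloy: σ_y = 1060 MPa, ρ = 8154 kg/m³
  titanium alloy: σ_y = 822.0 MPa, ρ = 4400 kg/m³
  titanium alloy: M = 6.52×10⁻³
  nickel superalloy: M = 3.99×10⁻³
Titanium alloy has the largest M.

titanium alloy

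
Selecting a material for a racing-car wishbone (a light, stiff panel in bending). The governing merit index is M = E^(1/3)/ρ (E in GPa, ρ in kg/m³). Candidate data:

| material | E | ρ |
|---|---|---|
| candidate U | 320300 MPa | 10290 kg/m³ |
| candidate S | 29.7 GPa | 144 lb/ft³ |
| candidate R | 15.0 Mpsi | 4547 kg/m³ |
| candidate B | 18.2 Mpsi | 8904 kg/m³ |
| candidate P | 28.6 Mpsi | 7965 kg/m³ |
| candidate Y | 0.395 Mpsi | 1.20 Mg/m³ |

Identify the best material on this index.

Putting every candidate on a common basis:
  candidate U: E = 320.3 GPa, ρ = 10290 kg/m³
  candidate S: E = 29.70 GPa, ρ = 2307 kg/m³
  candidate R: E = 103.4 GPa, ρ = 4547 kg/m³
  candidate B: E = 125.5 GPa, ρ = 8904 kg/m³
  candidate P: E = 197.2 GPa, ρ = 7965 kg/m³
  candidate Y: E = 2.723 GPa, ρ = 1200 kg/m³
  candidate S: M = 1.34×10⁻³
  candidate Y: M = 1.16×10⁻³
  candidate R: M = 1.03×10⁻³
  candidate P: M = 0.731×10⁻³
  candidate U: M = 0.665×10⁻³
  candidate B: M = 0.562×10⁻³
Candidate S has the largest M.

candidate S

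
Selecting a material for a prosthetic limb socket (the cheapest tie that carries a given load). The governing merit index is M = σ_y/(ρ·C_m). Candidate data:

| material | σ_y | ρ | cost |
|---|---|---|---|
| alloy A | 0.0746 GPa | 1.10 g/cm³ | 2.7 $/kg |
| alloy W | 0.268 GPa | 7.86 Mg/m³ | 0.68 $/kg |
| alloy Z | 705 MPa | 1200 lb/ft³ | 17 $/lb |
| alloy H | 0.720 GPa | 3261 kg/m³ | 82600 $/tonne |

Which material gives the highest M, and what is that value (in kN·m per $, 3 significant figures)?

alloy W, M = 50.1 kN·m per $

Putting every candidate on a common basis:
  alloy A: σ_y = 74.60 MPa, ρ = 1100 kg/m³, cost = 2.700 $/kg
  alloy W: σ_y = 268.0 MPa, ρ = 7860 kg/m³, cost = 0.6800 $/kg
  alloy Z: σ_y = 705.0 MPa, ρ = 19220 kg/m³, cost = 37.48 $/kg
  alloy H: σ_y = 720.0 MPa, ρ = 3261 kg/m³, cost = 82.60 $/kg
  alloy W: M = 50.1 kN·m per $
  alloy A: M = 25.1 kN·m per $
  alloy H: M = 2.67 kN·m per $
  alloy Z: M = 0.979 kN·m per $
Alloy W has the largest M.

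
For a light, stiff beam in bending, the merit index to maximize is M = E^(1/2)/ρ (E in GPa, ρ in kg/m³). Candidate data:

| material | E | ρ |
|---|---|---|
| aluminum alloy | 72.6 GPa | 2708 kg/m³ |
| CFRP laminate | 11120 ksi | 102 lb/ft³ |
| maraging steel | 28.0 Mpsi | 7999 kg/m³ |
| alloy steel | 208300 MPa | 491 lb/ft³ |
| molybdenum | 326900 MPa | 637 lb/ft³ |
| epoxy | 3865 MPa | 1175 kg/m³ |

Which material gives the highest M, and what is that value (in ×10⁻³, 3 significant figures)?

CFRP laminate, M = 5.36×10⁻³

In SI units:
  aluminum alloy: E = 72.60 GPa, ρ = 2708 kg/m³
  CFRP laminate: E = 76.67 GPa, ρ = 1634 kg/m³
  maraging steel: E = 193.1 GPa, ρ = 7999 kg/m³
  alloy steel: E = 208.3 GPa, ρ = 7865 kg/m³
  molybdenum: E = 326.9 GPa, ρ = 10200 kg/m³
  epoxy: E = 3.865 GPa, ρ = 1175 kg/m³
  CFRP laminate: M = 5.36×10⁻³
  aluminum alloy: M = 3.15×10⁻³
  alloy steel: M = 1.84×10⁻³
  molybdenum: M = 1.77×10⁻³
  maraging steel: M = 1.74×10⁻³
  epoxy: M = 1.67×10⁻³
Highest index: CFRP laminate.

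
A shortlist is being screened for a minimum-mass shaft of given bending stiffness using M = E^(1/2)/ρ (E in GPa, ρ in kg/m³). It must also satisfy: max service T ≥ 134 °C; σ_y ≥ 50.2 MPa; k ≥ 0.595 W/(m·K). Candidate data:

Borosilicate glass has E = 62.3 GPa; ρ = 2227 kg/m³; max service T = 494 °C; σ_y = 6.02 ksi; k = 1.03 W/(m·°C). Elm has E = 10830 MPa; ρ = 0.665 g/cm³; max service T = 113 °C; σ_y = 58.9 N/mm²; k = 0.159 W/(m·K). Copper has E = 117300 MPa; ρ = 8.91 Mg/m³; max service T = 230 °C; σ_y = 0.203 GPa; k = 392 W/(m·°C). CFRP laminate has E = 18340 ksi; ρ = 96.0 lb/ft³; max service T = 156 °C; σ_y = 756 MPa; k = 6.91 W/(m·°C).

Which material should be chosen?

CFRP laminate

Screen on constraints: max service T ≥ 134 °C; σ_y ≥ 50.2 MPa; k ≥ 0.595 W/(m·K). Survivors: copper, CFRP laminate.
After converting to SI:
  copper: E = 117.3 GPa, ρ = 8910 kg/m³
  CFRP laminate: E = 126.4 GPa, ρ = 1538 kg/m³
  CFRP laminate: M = 7.31×10⁻³
  copper: M = 1.22×10⁻³
CFRP laminate ranks first.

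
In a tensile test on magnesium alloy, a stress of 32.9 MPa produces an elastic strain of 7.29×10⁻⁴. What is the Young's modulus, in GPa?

45.1 GPa

E = σ/ε = 32.9 MPa / 7.29×10⁻⁴ = 45130 MPa = 45.1 GPa.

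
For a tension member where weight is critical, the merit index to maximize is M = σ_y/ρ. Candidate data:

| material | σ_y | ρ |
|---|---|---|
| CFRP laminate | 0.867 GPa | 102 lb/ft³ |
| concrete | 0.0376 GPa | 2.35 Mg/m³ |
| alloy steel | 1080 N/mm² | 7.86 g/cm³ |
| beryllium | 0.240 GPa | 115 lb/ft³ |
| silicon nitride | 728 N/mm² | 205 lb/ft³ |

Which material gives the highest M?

CFRP laminate

Normalizing units and computing the index:
  CFRP laminate: σ_y = 867.0 MPa, ρ = 1634 kg/m³
  concrete: σ_y = 37.60 MPa, ρ = 2350 kg/m³
  alloy steel: σ_y = 1080 MPa, ρ = 7860 kg/m³
  beryllium: σ_y = 240.0 MPa, ρ = 1842 kg/m³
  silicon nitride: σ_y = 728.0 MPa, ρ = 3284 kg/m³
  CFRP laminate: M = 531 kN·m/kg
  silicon nitride: M = 222 kN·m/kg
  alloy steel: M = 137 kN·m/kg
  beryllium: M = 130 kN·m/kg
  concrete: M = 16.0 kN·m/kg
The maximum is for CFRP laminate.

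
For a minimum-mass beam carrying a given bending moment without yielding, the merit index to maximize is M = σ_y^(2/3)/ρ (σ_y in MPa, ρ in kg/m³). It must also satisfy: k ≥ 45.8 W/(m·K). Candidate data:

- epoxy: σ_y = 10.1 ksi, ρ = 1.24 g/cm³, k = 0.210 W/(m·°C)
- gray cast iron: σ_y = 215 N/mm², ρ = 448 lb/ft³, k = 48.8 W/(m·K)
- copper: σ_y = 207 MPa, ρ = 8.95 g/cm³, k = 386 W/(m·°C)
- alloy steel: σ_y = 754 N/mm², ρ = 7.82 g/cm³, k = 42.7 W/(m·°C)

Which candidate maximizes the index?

Screen on constraints: k ≥ 45.8 W/(m·K). Survivors: gray cast iron, copper.
Normalizing units and computing the index:
  gray cast iron: σ_y = 215.0 MPa, ρ = 7176 kg/m³
  copper: σ_y = 207.0 MPa, ρ = 8950 kg/m³
  gray cast iron: M = 5.00×10⁻³
  copper: M = 3.91×10⁻³
Highest index: gray cast iron.

gray cast iron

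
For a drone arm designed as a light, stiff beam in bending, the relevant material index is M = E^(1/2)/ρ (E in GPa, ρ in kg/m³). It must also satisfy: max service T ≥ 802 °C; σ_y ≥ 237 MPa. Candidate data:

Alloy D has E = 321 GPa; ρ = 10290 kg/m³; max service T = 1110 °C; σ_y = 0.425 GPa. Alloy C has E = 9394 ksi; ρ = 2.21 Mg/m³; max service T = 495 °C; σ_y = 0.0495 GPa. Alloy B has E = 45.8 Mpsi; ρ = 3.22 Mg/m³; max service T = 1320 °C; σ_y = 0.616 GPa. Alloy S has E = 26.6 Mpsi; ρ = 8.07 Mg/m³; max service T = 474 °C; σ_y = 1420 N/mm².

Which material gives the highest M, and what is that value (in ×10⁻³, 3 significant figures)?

Screen on constraints: max service T ≥ 802 °C; σ_y ≥ 237 MPa. Survivors: alloy D, alloy B.
Convert each candidate to consistent units, then evaluate M:
  alloy D: E = 321.0 GPa, ρ = 10290 kg/m³
  alloy B: E = 315.8 GPa, ρ = 3220 kg/m³
  alloy B: M = 5.52×10⁻³
  alloy D: M = 1.74×10⁻³
Alloy B ranks first.

alloy B, M = 5.52×10⁻³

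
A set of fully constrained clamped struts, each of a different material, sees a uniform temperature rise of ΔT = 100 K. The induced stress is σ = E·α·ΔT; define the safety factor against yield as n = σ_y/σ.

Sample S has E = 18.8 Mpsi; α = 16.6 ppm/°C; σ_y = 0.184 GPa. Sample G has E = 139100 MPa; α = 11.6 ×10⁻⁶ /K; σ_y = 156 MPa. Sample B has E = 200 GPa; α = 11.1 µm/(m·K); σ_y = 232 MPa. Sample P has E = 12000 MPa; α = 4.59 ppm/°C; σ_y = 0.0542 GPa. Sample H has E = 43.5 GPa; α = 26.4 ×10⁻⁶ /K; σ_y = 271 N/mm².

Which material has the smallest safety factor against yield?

sample S

With everything in SI (GPa, ×10⁻⁶/K, MPa):
  sample S: E = 129.6, α = 16.6, σ_y = 184.0 → σ = 215 MPa, n = 0.855
  sample G: E = 139.1, α = 11.6, σ_y = 156.0 → σ = 161 MPa, n = 0.967
  sample B: E = 200.0, α = 11.1, σ_y = 232.0 → σ = 222 MPa, n = 1.05
  sample P: E = 12.00, α = 4.59, σ_y = 54.20 → σ = 5.51 MPa, n = 9.84
  sample H: E = 43.50, α = 26.4, σ_y = 271.0 → σ = 115 MPa, n = 2.36
Sample S has the lowest safety factor, n = 0.855.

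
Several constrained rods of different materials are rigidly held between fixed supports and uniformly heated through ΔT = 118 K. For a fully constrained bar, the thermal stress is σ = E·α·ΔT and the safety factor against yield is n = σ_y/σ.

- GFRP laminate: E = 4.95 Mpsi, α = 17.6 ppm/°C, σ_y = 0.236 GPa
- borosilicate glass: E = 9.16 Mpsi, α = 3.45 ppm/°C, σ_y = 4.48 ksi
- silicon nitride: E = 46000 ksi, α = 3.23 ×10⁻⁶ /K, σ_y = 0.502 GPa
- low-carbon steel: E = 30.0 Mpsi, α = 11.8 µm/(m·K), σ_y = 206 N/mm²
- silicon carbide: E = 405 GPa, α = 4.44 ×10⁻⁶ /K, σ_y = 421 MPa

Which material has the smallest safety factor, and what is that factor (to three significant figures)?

low-carbon steel, n = 0.715

Converting E to GPa, α to ×10⁻⁶/K, σ_y to MPa, then σ and n for each:
  GFRP laminate: E = 34.13, α = 17.6, σ_y = 236.0 → σ = 70.9 MPa, n = 3.33
  borosilicate glass: E = 63.16, α = 3.45, σ_y = 30.89 → σ = 25.7 MPa, n = 1.20
  silicon nitride: E = 317.2, α = 3.23, σ_y = 502.0 → σ = 121 MPa, n = 4.15
  low-carbon steel: E = 206.8, α = 11.8, σ_y = 206.0 → σ = 288 MPa, n = 0.715
  silicon carbide: E = 405.0, α = 4.44, σ_y = 421.0 → σ = 212 MPa, n = 1.98
Low-carbon steel has the lowest safety factor, n = 0.715.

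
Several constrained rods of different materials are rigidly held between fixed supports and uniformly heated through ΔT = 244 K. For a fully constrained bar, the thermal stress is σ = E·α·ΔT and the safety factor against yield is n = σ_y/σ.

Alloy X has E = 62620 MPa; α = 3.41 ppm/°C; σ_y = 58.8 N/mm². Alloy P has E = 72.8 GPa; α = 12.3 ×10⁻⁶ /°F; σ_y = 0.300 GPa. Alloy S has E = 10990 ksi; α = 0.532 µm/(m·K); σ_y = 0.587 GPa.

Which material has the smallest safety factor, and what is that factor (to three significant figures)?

alloy P, n = 0.763

Converting E to GPa, α to ×10⁻⁶/K, σ_y to MPa, then σ and n for each:
  alloy X: E = 62.62, α = 3.41, σ_y = 58.80 → σ = 52.1 MPa, n = 1.13
  alloy P: E = 72.80, α = 22.1, σ_y = 300.0 → σ = 393 MPa, n = 0.763
  alloy S: E = 75.77, α = 0.532, σ_y = 587.0 → σ = 9.84 MPa, n = 59.7
Smallest n: alloy P with n = 0.763.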